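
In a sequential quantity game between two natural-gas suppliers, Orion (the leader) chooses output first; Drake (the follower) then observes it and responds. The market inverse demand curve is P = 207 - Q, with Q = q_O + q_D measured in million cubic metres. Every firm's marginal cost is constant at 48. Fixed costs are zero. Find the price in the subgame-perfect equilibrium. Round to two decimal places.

Solve by backward induction. Given q_O, the follower Drake maximises π_D = (207 - q_O - q_D)q_D - 48q_D.
Setting the follower's marginal profit to zero, 159 - q_O - 2q_D = 0, i.e. q_D = (159 - q_O)/2.
The leader anticipates this reaction. Substituting into P = 207 - Q gives P = 255/2 - (1/2)q_O, so π_O = (255/2 - (1/2)q_O)q_O - 48q_O.
Leader FOC: 159/2 - q_O = 0, so q_O = 159/2.
Then q_D = (159 - 159/2)/2 = 159/4.
Total output Q = 477/4, so price P = 207 - 477/4 = 351/4.

87.75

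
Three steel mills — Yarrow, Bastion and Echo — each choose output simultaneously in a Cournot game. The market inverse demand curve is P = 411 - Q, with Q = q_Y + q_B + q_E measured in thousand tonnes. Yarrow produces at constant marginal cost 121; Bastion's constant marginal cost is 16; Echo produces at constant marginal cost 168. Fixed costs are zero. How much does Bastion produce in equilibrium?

Yarrow's profit: π_Y = (411 - Q)q_Y - (121q_Y). Setting ∂π_Y/∂q_Y = 0: 290 - 2q_Y - (q_B + q_E) = 0.
Bastion's first-order condition: 395 - 2q_B - (q_Y + q_E) = 0.
Echo's profit: π_E = (411 - Q)q_E - (168q_E). Setting ∂π_E/∂q_E = 0: 243 - 2q_E - (q_Y + q_B) = 0.
Adding the 3 conditions: 928 − 2Q − 2Q = 0, i.e. Q = 232.
Back-substituting: q_Y = (290 − 232) = 58, q_B = (395 − 232) = 163, q_E = (243 − 232) = 11.

163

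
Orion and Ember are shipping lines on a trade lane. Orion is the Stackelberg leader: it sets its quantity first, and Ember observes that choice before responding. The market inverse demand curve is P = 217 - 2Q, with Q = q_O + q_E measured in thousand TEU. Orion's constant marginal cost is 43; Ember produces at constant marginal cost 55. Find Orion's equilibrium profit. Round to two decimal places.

The follower Ember best-responds to any q_O: π_E = (217 - 2Q)q_E - 55q_E.
∂π_E/∂q_E = 162 - 2q_O - 4q_E = 0 gives the reaction function q_E = (162 - 2q_O)/4.
The leader anticipates this reaction. Substituting into P = 217 - 2Q gives P = 136 - q_O, so π_O = (136 - q_O)q_O - 43q_O.
Maximising: ∂π_O/∂q_O = 93 - 2q_O = 0, giving q_O = 93/2.
Then q_E = (162 - 2·(93/2))/4 = 69/4.
Price P = 217 - 2·(255/4) = 179/2.
Orion's profit: (179/2 - 43)·(93/2) = 2162.2500.

2162.25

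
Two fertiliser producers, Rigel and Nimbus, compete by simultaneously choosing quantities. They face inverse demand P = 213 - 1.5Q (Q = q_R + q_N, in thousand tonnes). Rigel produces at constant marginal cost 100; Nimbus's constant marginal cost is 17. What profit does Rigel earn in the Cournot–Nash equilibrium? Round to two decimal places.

Rigel's profit: π_R = (213 - 1.5Q)q_R - (100q_R). Setting ∂π_R/∂q_R = 0: 113 - 3q_R - (3/2)(q_N) = 0.
Nimbus's profit: π_N = (213 - 1.5Q)q_N - (17q_N). Setting ∂π_N/∂q_N = 0: 196 - 3q_N - (3/2)(q_R) = 0.
So q_R = (113 - (3/2)q_N)/3 and q_N = (196 - (3/2)q_R)/3.
Solving the pair: q_R = 20/3, q_N = 62.
Price P = 213 - (3/2)·(206/3) = 110.
Rigel's profit: (110 - 100)·(20/3) = 200/3.

66.67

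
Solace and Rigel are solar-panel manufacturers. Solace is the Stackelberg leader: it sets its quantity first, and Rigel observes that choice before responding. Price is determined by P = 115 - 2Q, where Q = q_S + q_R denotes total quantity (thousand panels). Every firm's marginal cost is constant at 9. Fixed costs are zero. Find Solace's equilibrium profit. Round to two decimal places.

702.25

The follower Rigel best-responds to any q_S: π_R = (115 - 2Q)q_R - 9q_R.
Setting the follower's marginal profit to zero, 106 - 2q_S - 4q_R = 0, i.e. q_R = (106 - 2q_S)/4.
Solace substitutes q_R(q_S) into its own profit: π_S = q_S(115 - 2q_S - (106 - 2q_S)/2) - 9q_S = (62 - q_S)q_S - 9q_S.
Maximising: ∂π_S/∂q_S = 53 - 2q_S = 0, giving q_S = 53/2.
Then q_R = (106 - 2·(53/2))/4 = 53/4.
Price P = 115 - 2·(159/4) = 71/2.
Solace's profit: (71/2 - 9)·(53/2) = 702.2500.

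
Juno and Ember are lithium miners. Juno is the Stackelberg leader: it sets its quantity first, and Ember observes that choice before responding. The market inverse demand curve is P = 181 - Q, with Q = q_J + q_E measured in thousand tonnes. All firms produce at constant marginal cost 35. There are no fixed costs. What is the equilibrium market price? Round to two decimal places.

Solve by backward induction. Given q_J, the follower Ember maximises π_E = (181 - q_J - q_E)q_E - 35q_E.
Follower FOC: 146 - q_J - 2q_E = 0, so q_E(q_J) = (146 - q_J)/2.
The leader anticipates this reaction. Substituting into P = 181 - Q gives P = 108 - (1/2)q_J, so π_J = (108 - (1/2)q_J)q_J - 35q_J.
Leader FOC: 73 - q_J = 0, so q_J = 73.
Then q_E = (146 - 73)/2 = 73/2.
Total output Q = 219/2, so price P = 181 - 219/2 = 143/2.

71.50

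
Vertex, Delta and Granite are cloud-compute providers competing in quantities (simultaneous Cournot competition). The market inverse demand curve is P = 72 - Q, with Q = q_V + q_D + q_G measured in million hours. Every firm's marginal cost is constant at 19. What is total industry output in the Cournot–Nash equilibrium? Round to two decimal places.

39.75

Each firm earns π_i = (72 - Q)q_i - 19q_i.
First-order condition (treating rivals' output as given): 53 - 2q_i - Σ_{j≠i} q_j = 0.
With identical firms every q_j equals q_i, so Σ_{j≠i} q_j = 2q_i and 53 = 4q_i, giving q_i = 53/4.
Total output Q = 53/4 + 53/4 + 53/4 = 159/4.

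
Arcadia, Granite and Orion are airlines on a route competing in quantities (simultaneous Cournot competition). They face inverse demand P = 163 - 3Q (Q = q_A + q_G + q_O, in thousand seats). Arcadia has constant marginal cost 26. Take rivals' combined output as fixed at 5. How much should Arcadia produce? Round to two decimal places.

20.33

With rivals' combined output fixed at 5, Arcadia's profit is π_A = (163 - 3·5 - 3q_A)q_A - (26q_A) = (148 - 3q_A)q_A - (26q_A).
∂π_A/∂q_A = 122 - 6q_A = 0, so q_A = 61/3.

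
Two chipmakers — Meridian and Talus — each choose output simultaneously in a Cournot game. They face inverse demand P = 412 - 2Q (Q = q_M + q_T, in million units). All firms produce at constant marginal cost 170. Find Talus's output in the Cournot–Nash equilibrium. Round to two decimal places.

Each firm earns π_i = (412 - 2Q)q_i - 170q_i.
First-order condition (treating rivals' output as given): 242 - 4q_i - 2q_j = 0.
By symmetry each firm produces the same amount; substituting q_j = q_i yields q_i = 242/6 = 121/3.

40.33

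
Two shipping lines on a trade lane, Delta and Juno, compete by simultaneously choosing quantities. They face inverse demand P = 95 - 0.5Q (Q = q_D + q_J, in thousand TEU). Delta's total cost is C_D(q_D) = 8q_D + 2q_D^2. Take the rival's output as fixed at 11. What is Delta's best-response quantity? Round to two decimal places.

16.30

With the rival's output fixed at 11, Delta's profit is π_D = (95 - (1/2)·11 - (1/2)q_D)q_D - (8q_D + 2q_D²) = (179/2 - (1/2)q_D)q_D - (8q_D + 2q_D²).
∂π_D/∂q_D = 163/2 - 5q_D = 0, so q_D = 163/10.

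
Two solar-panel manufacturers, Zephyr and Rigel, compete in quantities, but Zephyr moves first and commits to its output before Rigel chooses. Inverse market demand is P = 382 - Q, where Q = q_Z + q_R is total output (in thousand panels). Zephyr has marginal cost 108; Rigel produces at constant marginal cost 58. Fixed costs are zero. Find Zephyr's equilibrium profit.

6272

Solve by backward induction. Given q_Z, the follower Rigel maximises π_R = (382 - q_Z - q_R)q_R - 58q_R.
∂π_R/∂q_R = 324 - q_Z - 2q_R = 0 gives the reaction function q_R = (324 - q_Z)/2.
Zephyr substitutes q_R(q_Z) into its own profit: π_Z = q_Z(382 - q_Z - (324 - q_Z)/2) - 108q_Z = (220 - (1/2)q_Z)q_Z - 108q_Z.
Leader FOC: 112 - q_Z = 0, so q_Z = 112.
Then q_R = (324 - 112)/2 = 106.
Price P = 382 - 218 = 164.
Zephyr's profit: (164 - 108)·112 = 6272.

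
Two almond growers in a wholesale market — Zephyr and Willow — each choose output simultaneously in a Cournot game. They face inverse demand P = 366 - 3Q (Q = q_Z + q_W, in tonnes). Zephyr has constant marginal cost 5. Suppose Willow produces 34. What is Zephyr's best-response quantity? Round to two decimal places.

43.17

With the rival's output fixed at 34, Zephyr's profit is π_Z = (366 - 3·34 - 3q_Z)q_Z - (5q_Z) = (264 - 3q_Z)q_Z - (5q_Z).
∂π_Z/∂q_Z = 259 - 6q_Z = 0, so q_Z = 259/6.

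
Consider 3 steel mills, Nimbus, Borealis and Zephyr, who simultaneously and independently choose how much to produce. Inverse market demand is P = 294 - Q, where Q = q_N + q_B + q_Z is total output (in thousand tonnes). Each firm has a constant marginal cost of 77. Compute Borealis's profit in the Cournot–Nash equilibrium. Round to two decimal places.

A representative firm's profit is π_i = q_i(294 - Q) - 77q_i.
First-order condition (treating rivals' output as given): 217 - 2q_i - Σ_{j≠i} q_j = 0.
With identical firms every q_j equals q_i, so Σ_{j≠i} q_j = 2q_i and 217 = 4q_i, giving q_i = 217/4.
Price P = 294 - 651/4 = 525/4.
Borealis's profit: (525/4 - 77)·(217/4) = 2943.0625.

2943.06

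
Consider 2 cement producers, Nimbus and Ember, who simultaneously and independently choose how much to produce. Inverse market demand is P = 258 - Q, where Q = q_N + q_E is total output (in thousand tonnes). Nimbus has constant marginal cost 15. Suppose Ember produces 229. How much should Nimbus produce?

With the rival's output fixed at 229, Nimbus's profit is π_N = (258 - 229 - q_N)q_N - (15q_N) = (29 - q_N)q_N - (15q_N).
∂π_N/∂q_N = 14 - 2q_N = 0, so q_N = 7.

7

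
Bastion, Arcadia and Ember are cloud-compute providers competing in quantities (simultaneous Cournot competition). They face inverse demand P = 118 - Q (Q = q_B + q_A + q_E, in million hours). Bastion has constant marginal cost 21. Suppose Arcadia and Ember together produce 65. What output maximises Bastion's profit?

With rivals' combined output fixed at 65, Bastion's profit is π_B = (118 - 65 - q_B)q_B - (21q_B) = (53 - q_B)q_B - (21q_B).
∂π_B/∂q_B = 32 - 2q_B = 0, so q_B = 16.

16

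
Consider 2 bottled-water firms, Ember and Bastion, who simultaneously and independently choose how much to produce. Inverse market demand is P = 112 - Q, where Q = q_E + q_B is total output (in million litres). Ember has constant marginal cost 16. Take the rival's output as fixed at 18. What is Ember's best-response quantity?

With the rival's output fixed at 18, Ember's profit is π_E = (112 - 18 - q_E)q_E - (16q_E) = (94 - q_E)q_E - (16q_E).
∂π_E/∂q_E = 78 - 2q_E = 0, so q_E = 39.

39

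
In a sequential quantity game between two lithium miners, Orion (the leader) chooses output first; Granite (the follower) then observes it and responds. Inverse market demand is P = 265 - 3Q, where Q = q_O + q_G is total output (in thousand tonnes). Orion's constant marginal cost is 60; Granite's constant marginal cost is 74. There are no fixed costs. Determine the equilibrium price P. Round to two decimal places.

Solve by backward induction. Given q_O, the follower Granite maximises π_G = (265 - 3q_O - 3q_G)q_G - 74q_G.
∂π_G/∂q_G = 191 - 3q_O - 6q_G = 0 gives the reaction function q_G = (191 - 3q_O)/6.
The leader anticipates this reaction. Substituting into P = 265 - 3Q gives P = 339/2 - (3/2)q_O, so π_O = (339/2 - (3/2)q_O)q_O - 60q_O.
Leader FOC: 219/2 - 3q_O = 0, so q_O = 73/2.
Then q_G = (191 - 3·(73/2))/6 = 163/12.
Total output Q = 601/12, so price P = 265 - 3·(601/12) = 459/4.

114.75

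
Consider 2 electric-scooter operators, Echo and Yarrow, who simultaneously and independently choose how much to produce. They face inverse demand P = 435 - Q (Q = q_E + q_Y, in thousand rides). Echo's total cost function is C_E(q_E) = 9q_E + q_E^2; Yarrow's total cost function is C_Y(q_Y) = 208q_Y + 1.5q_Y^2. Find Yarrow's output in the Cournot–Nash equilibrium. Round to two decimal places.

Echo's profit: π_E = (435 - Q)q_E - (9q_E + q_E²). Setting ∂π_E/∂q_E = 0: 426 - 4q_E - (q_Y) = 0.
Yarrow's first-order condition: 227 - 5q_Y - (q_E) = 0.
Best responses: q_E = (426 - q_Y)/4, q_Y = (227 - q_E)/5.
Substituting one into the other gives q_E = 1903/19 and q_Y = 482/19.

25.37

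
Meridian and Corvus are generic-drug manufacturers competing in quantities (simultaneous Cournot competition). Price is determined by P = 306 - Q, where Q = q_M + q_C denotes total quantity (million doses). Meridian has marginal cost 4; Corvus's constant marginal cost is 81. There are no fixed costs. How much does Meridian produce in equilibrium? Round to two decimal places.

Meridian's profit: π_M = (306 - Q)q_M - (4q_M). Setting ∂π_M/∂q_M = 0: 302 - 2q_M - (q_C) = 0.
Corvus's first-order condition: 225 - 2q_C - (q_M) = 0.
Rearranging gives the reaction functions q_M = (302 - q_C)/2 and q_C = (225 - q_M)/2.
Solving the pair: q_M = 379/3, q_C = 148/3.

126.33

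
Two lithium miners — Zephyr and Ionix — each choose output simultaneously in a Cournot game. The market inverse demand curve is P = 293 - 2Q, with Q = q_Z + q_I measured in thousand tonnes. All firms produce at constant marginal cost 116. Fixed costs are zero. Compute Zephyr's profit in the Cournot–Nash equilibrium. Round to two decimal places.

1740.50

A representative firm's profit is π_i = q_i(293 - 2Q) - 116q_i.
First-order condition (treating rivals' output as given): 177 - 4q_i - 2q_j = 0.
With identical firms every q_j equals q_i, so q_j = q_i and 177 = 6q_i, giving q_i = 59/2.
Price P = 293 - 2·59 = 175.
Zephyr's profit: (175 - 116)·(59/2) = 1740.5000.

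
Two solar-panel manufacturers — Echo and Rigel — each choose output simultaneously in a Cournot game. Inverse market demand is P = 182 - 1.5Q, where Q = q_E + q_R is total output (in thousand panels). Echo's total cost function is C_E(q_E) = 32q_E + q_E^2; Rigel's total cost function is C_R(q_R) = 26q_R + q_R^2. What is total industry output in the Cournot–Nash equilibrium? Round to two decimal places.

47.08

Echo's profit: π_E = (182 - 1.5Q)q_E - (32q_E + q_E²). Setting ∂π_E/∂q_E = 0: 150 - 5q_E - (3/2)(q_R) = 0.
Rigel's profit: π_R = (182 - 1.5Q)q_R - (26q_R + q_R²). Setting ∂π_R/∂q_R = 0: 156 - 5q_R - (3/2)(q_E) = 0.
Rearranging gives the reaction functions q_E = (150 - (3/2)q_R)/5 and q_R = (156 - (3/2)q_E)/5.
Solving the pair: q_E = 22.6813, q_R = 24.3956.
Total output Q = 22.6813 + 24.3956 = 612/13.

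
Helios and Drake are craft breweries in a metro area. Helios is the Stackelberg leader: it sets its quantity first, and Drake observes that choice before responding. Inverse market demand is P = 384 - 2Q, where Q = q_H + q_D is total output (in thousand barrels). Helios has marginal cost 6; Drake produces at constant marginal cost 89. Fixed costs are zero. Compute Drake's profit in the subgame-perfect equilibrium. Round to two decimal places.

520.03

Solve by backward induction. Given q_H, the follower Drake maximises π_D = (384 - 2q_H - 2q_D)q_D - 89q_D.
∂π_D/∂q_D = 295 - 2q_H - 4q_D = 0 gives the reaction function q_D = (295 - 2q_H)/4.
The leader anticipates this reaction. Substituting into P = 384 - 2Q gives P = 473/2 - q_H, so π_H = (473/2 - q_H)q_H - 6q_H.
The leader's first-order condition 461/2 - 2q_H = 0 yields q_H = 461/4.
Then q_D = (295 - 2·(461/4))/4 = 129/8.
Price P = 384 - 2·(1051/8) = 485/4.
Drake's profit: (485/4 - 89)·(129/8) = 520.0313.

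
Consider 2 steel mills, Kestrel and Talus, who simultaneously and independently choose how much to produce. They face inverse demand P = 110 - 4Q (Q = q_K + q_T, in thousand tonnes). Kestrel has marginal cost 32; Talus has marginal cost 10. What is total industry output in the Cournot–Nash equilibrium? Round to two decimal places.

14.83

Kestrel's profit: π_K = (110 - 4Q)q_K - (32q_K). Setting ∂π_K/∂q_K = 0: 78 - 8q_K - 4(q_T) = 0.
Talus's first-order condition: 100 - 8q_T - 4(q_K) = 0.
Rearranging gives the reaction functions q_K = (78 - 4q_T)/8 and q_T = (100 - 4q_K)/8.
Substituting one into the other gives q_K = 14/3 and q_T = 61/6.
Total output Q = 14/3 + 61/6 = 89/6.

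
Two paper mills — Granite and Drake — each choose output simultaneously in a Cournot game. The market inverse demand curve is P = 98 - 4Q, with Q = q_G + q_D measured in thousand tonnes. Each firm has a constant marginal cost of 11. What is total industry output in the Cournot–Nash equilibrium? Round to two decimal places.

Each firm earns π_i = (98 - 4Q)q_i - 11q_i.
Setting ∂π_i/∂q_i = 0 with rivals' quantities fixed: 87 - 8q_i - 4q_j = 0.
By symmetry each firm produces the same amount; substituting q_j = q_i yields q_i = 87/12 = 29/4.
Total output Q = 29/4 + 29/4 = 29/2.

14.50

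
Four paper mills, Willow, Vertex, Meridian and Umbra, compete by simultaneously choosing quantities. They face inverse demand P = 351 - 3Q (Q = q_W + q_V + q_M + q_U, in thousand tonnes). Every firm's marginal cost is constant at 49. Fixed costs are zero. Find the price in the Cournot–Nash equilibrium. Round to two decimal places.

A representative firm's profit is π_i = q_i(351 - 3Q) - 49q_i.
Setting ∂π_i/∂q_i = 0 with rivals' quantities fixed: 302 - 6q_i - 3·Σ_{j≠i} q_j = 0.
With identical firms every q_j equals q_i, so Σ_{j≠i} q_j = 3q_i and 302 = 15q_i, giving q_i = 302/15.
Total output Q = 1208/15, so price P = 351 - 3·(1208/15) = 547/5.

109.40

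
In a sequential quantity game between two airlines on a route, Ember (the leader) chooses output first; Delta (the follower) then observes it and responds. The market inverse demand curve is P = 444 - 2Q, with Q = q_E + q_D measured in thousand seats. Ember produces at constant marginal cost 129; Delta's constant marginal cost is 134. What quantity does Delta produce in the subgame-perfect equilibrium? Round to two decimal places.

37.50

Solve by backward induction. Given q_E, the follower Delta maximises π_D = (444 - 2q_E - 2q_D)q_D - 134q_D.
Follower FOC: 310 - 2q_E - 4q_D = 0, so q_D(q_E) = (310 - 2q_E)/4.
The leader anticipates this reaction. Substituting into P = 444 - 2Q gives P = 289 - q_E, so π_E = (289 - q_E)q_E - 129q_E.
The leader's first-order condition 160 - 2q_E = 0 yields q_E = 80.
Then q_D = (310 - 2·80)/4 = 75/2.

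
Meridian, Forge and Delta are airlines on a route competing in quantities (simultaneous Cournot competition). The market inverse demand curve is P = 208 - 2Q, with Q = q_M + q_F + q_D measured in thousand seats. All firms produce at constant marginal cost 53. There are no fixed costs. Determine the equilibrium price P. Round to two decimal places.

Each firm earns π_i = (208 - 2Q)q_i - 53q_i.
Setting ∂π_i/∂q_i = 0 with rivals' quantities fixed: 155 - 4q_i - 2·Σ_{j≠i} q_j = 0.
By symmetry each firm produces the same amount; substituting Σ_{j≠i} q_j = 2q_i yields q_i = 155/8.
Total output Q = 465/8, so price P = 208 - 2·(465/8) = 367/4.

91.75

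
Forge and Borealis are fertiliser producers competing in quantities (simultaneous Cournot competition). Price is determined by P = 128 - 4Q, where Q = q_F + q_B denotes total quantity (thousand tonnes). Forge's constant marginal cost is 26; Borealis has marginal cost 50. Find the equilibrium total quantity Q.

Forge's profit: π_F = (128 - 4Q)q_F - (26q_F). Setting ∂π_F/∂q_F = 0: 102 - 8q_F - 4(q_B) = 0.
Borealis's first-order condition: 78 - 8q_B - 4(q_F) = 0.
Best responses: q_F = (102 - 4q_B)/8, q_B = (78 - 4q_F)/8.
Substituting one into the other gives q_F = 21/2 and q_B = 9/2.
Total output Q = 21/2 + 9/2 = 15.

15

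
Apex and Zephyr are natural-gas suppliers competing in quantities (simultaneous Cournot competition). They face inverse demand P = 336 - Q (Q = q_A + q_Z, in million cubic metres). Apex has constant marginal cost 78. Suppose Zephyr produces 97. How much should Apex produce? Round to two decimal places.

80.50

With the rival's output fixed at 97, Apex's profit is π_A = (336 - 97 - q_A)q_A - (78q_A) = (239 - q_A)q_A - (78q_A).
∂π_A/∂q_A = 161 - 2q_A = 0, so q_A = 161/2.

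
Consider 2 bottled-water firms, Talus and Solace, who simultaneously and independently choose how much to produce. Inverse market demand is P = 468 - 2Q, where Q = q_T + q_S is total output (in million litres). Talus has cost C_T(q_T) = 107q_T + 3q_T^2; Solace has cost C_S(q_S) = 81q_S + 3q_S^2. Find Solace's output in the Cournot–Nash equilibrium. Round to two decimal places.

Talus's profit: π_T = (468 - 2Q)q_T - (107q_T + 3q_T²). Setting ∂π_T/∂q_T = 0: 361 - 10q_T - 2(q_S) = 0.
Solace's first-order condition: 387 - 10q_S - 2(q_T) = 0.
Rearranging gives the reaction functions q_T = (361 - 2q_S)/10 and q_S = (387 - 2q_T)/10.
Solving the pair: q_T = 709/24, q_S = 787/24.

32.79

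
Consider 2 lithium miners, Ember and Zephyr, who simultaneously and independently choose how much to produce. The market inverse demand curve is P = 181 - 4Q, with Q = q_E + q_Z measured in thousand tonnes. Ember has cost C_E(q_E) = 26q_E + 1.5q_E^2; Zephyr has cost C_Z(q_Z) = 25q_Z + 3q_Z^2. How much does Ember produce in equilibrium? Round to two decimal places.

11.20

Ember's profit: π_E = (181 - 4Q)q_E - (26q_E + (3/2)q_E²). Setting ∂π_E/∂q_E = 0: 155 - 11q_E - 4(q_Z) = 0.
Zephyr's first-order condition: 156 - 14q_Z - 4(q_E) = 0.
Rearranging gives the reaction functions q_E = (155 - 4q_Z)/11 and q_Z = (156 - 4q_E)/14.
Substituting one into the other gives q_E = 773/69 and q_Z = 548/69.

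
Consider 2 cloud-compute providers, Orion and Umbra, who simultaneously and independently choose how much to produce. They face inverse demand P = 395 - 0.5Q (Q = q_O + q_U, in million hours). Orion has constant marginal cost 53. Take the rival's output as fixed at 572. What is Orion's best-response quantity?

With the rival's output fixed at 572, Orion's profit is π_O = (395 - (1/2)·572 - (1/2)q_O)q_O - (53q_O) = (109 - (1/2)q_O)q_O - (53q_O).
∂π_O/∂q_O = 56 - q_O = 0, so q_O = 56.

56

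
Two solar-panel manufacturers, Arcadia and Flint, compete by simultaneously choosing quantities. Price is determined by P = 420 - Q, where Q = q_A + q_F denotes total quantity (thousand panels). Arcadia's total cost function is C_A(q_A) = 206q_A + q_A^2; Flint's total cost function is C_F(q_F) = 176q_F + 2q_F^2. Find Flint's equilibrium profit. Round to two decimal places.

Arcadia's profit: π_A = (420 - Q)q_A - (206q_A + q_A²). Setting ∂π_A/∂q_A = 0: 214 - 4q_A - (q_F) = 0.
Flint's first-order condition: 244 - 6q_F - (q_A) = 0.
Rearranging gives the reaction functions q_A = (214 - q_F)/4 and q_F = (244 - q_A)/6.
Substituting one into the other gives q_A = 1040/23 and q_F = 762/23.
Price P = 420 - 1802/23 = 341.6522.
Flint's profit: 341.6522·(762/23) - 176·(762/23) - 2(762/23)² = 3292.8771.

3292.88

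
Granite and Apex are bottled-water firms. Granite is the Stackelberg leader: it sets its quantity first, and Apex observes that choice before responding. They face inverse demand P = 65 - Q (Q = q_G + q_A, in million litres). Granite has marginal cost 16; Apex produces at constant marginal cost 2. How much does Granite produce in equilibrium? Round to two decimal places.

17.50

The follower Apex best-responds to any q_G: π_A = (65 - Q)q_A - 2q_A.
∂π_A/∂q_A = 63 - q_G - 2q_A = 0 gives the reaction function q_A = (63 - q_G)/2.
Granite substitutes q_A(q_G) into its own profit: π_G = q_G(65 - q_G - (63 - q_G)/2) - 16q_G = (67/2 - (1/2)q_G)q_G - 16q_G.
Leader FOC: 35/2 - q_G = 0, so q_G = 35/2.
Then q_A = (63 - 35/2)/2 = 91/4.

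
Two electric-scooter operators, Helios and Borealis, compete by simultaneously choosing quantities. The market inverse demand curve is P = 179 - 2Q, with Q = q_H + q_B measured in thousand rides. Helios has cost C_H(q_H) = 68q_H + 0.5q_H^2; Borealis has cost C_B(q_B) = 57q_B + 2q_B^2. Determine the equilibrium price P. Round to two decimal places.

Helios's profit: π_H = (179 - 2Q)q_H - (68q_H + (1/2)q_H²). Setting ∂π_H/∂q_H = 0: 111 - 5q_H - 2(q_B) = 0.
Borealis's profit: π_B = (179 - 2Q)q_B - (57q_B + 2q_B²). Setting ∂π_B/∂q_B = 0: 122 - 8q_B - 2(q_H) = 0.
So q_H = (111 - 2q_B)/5 and q_B = (122 - 2q_H)/8.
Substituting one into the other gives q_H = 161/9 and q_B = 97/9.
Total output Q = 86/3, so price P = 179 - 2·(86/3) = 365/3.

121.67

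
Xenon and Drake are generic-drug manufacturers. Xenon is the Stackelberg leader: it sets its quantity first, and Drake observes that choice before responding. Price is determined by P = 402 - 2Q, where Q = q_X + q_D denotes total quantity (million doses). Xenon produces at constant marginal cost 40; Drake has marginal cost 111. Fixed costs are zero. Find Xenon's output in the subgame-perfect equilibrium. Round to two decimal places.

108.25

Solve by backward induction. Given q_X, the follower Drake maximises π_D = (402 - 2q_X - 2q_D)q_D - 111q_D.
Follower FOC: 291 - 2q_X - 4q_D = 0, so q_D(q_X) = (291 - 2q_X)/4.
Xenon substitutes q_D(q_X) into its own profit: π_X = q_X(402 - 2q_X - (291 - 2q_X)/2) - 40q_X = (513/2 - q_X)q_X - 40q_X.
Maximising: ∂π_X/∂q_X = 433/2 - 2q_X = 0, giving q_X = 433/4.
Then q_D = (291 - 2·(433/4))/4 = 149/8.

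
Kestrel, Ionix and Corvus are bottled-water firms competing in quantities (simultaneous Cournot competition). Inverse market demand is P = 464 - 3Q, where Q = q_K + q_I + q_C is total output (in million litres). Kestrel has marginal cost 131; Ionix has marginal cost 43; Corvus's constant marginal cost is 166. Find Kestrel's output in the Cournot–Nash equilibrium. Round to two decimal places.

23.33

Kestrel's profit: π_K = (464 - 3Q)q_K - (131q_K). Setting ∂π_K/∂q_K = 0: 333 - 6q_K - 3(q_I + q_C) = 0.
Ionix's profit: π_I = (464 - 3Q)q_I - (43q_I). Setting ∂π_I/∂q_I = 0: 421 - 6q_I - 3(q_K + q_C) = 0.
Corvus's profit: π_C = (464 - 3Q)q_C - (166q_C). Setting ∂π_C/∂q_C = 0: 298 - 6q_C - 3(q_K + q_I) = 0.
Summing all 3 equations gives 1052 − 12Q = 0, hence Q = 263/3.
Back-substituting: q_K = (333 − 263)/3 = 70/3, q_I = (421 − 263)/3 = 158/3, q_C = (298 − 263)/3 = 35/3.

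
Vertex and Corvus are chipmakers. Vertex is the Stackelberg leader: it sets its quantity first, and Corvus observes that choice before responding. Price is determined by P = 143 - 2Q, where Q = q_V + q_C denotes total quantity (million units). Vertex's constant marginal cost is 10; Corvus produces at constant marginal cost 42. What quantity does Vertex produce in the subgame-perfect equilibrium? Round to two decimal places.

Solve by backward induction. Given q_V, the follower Corvus maximises π_C = (143 - 2q_V - 2q_C)q_C - 42q_C.
Follower FOC: 101 - 2q_V - 4q_C = 0, so q_C(q_V) = (101 - 2q_V)/4.
The leader anticipates this reaction. Substituting into P = 143 - 2Q gives P = 185/2 - q_V, so π_V = (185/2 - q_V)q_V - 10q_V.
Maximising: ∂π_V/∂q_V = 165/2 - 2q_V = 0, giving q_V = 165/4.
Then q_C = (101 - 2·(165/4))/4 = 37/8.

41.25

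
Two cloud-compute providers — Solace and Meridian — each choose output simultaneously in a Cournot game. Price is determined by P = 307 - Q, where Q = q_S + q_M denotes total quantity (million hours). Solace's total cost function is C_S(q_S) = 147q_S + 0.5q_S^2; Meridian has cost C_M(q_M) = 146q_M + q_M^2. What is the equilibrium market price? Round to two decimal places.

234.09

Solace's profit: π_S = (307 - Q)q_S - (147q_S + (1/2)q_S²). Setting ∂π_S/∂q_S = 0: 160 - 3q_S - (q_M) = 0.
Meridian's profit: π_M = (307 - Q)q_M - (146q_M + q_M²). Setting ∂π_M/∂q_M = 0: 161 - 4q_M - (q_S) = 0.
Rearranging gives the reaction functions q_S = (160 - q_M)/3 and q_M = (161 - q_S)/4.
Solving the pair: q_S = 479/11, q_M = 323/11.
Total output Q = 802/11, so price P = 307 - 802/11 = 234.0909.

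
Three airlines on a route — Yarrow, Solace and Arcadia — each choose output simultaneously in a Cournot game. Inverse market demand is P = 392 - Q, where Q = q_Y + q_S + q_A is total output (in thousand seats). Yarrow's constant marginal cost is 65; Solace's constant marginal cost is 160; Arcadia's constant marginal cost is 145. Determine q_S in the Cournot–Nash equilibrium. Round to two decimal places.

30.50

Yarrow's profit: π_Y = (392 - Q)q_Y - (65q_Y). Setting ∂π_Y/∂q_Y = 0: 327 - 2q_Y - (q_S + q_A) = 0.
Solace's profit: π_S = (392 - Q)q_S - (160q_S). Setting ∂π_S/∂q_S = 0: 232 - 2q_S - (q_Y + q_A) = 0.
Arcadia's profit: π_A = (392 - Q)q_A - (145q_A). Setting ∂π_A/∂q_A = 0: 247 - 2q_A - (q_Y + q_S) = 0.
Adding the 3 first-order conditions: 806 − 4Q = 0, so Q = 403/2.
Back-substituting: q_Y = (327 − 403/2) = 251/2, q_S = (232 − 403/2) = 61/2, q_A = (247 − 403/2) = 91/2.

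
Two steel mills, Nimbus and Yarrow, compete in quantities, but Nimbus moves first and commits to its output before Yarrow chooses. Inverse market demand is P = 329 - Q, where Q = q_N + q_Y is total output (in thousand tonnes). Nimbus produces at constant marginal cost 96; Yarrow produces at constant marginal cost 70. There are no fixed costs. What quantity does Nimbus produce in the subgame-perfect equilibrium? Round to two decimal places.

103.50

Solve by backward induction. Given q_N, the follower Yarrow maximises π_Y = (329 - q_N - q_Y)q_Y - 70q_Y.
Setting the follower's marginal profit to zero, 259 - q_N - 2q_Y = 0, i.e. q_Y = (259 - q_N)/2.
The leader anticipates this reaction. Substituting into P = 329 - Q gives P = 399/2 - (1/2)q_N, so π_N = (399/2 - (1/2)q_N)q_N - 96q_N.
The leader's first-order condition 207/2 - q_N = 0 yields q_N = 207/2.
Then q_Y = (259 - 207/2)/2 = 311/4.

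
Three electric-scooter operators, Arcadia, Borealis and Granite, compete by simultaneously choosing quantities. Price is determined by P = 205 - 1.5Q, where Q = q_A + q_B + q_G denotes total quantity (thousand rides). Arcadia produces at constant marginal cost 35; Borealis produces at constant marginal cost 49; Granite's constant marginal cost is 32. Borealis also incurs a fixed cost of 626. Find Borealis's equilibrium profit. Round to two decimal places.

25.04

Arcadia's profit: π_A = (205 - 1.5Q)q_A - (35q_A). Setting ∂π_A/∂q_A = 0: 170 - 3q_A - (3/2)(q_B + q_G) = 0.
Borealis's first-order condition: 156 - 3q_B - (3/2)(q_A + q_G) = 0.
Granite's profit: π_G = (205 - 1.5Q)q_G - (32q_G). Setting ∂π_G/∂q_G = 0: 173 - 3q_G - (3/2)(q_A + q_B) = 0.
Adding the 3 conditions: 499 − 3Q − 3Q = 0, i.e. Q = 499/6.
Back-substituting: q_A = (170 − 499/4)/(3/2) = 181/6, q_B = (156 − 499/4)/(3/2) = 125/6, q_G = (173 − 499/4)/(3/2) = 193/6.
Price P = 205 - (3/2)·(499/6) = 321/4.
Borealis's profit: (321/4 - 49)·(125/6) - 626 = 601/24.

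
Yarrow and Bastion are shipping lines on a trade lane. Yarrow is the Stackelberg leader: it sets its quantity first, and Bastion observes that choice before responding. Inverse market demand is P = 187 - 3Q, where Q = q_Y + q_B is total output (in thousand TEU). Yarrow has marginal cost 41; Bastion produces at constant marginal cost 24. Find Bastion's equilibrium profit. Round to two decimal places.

808.52

Solve by backward induction. Given q_Y, the follower Bastion maximises π_B = (187 - 3q_Y - 3q_B)q_B - 24q_B.
Follower FOC: 163 - 3q_Y - 6q_B = 0, so q_B(q_Y) = (163 - 3q_Y)/6.
The leader anticipates this reaction. Substituting into P = 187 - 3Q gives P = 211/2 - (3/2)q_Y, so π_Y = (211/2 - (3/2)q_Y)q_Y - 41q_Y.
The leader's first-order condition 129/2 - 3q_Y = 0 yields q_Y = 43/2.
Then q_B = (163 - 3·(43/2))/6 = 197/12.
Price P = 187 - 3·(455/12) = 293/4.
Bastion's profit: (293/4 - 24)·(197/12) = 808.5208.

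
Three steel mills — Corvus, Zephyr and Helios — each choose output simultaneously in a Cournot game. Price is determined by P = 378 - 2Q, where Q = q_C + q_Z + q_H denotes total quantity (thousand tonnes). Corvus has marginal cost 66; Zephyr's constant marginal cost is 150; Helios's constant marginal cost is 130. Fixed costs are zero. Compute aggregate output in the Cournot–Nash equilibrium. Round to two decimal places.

Corvus's profit: π_C = (378 - 2Q)q_C - (66q_C). Setting ∂π_C/∂q_C = 0: 312 - 4q_C - 2(q_Z + q_H) = 0.
Zephyr's profit: π_Z = (378 - 2Q)q_Z - (150q_Z). Setting ∂π_Z/∂q_Z = 0: 228 - 4q_Z - 2(q_C + q_H) = 0.
Helios's profit: π_H = (378 - 2Q)q_H - (130q_H). Setting ∂π_H/∂q_H = 0: 248 - 4q_H - 2(q_C + q_Z) = 0.
Adding the 3 conditions: 788 − 4Q − 4Q = 0, i.e. Q = 197/2.
Back-substituting: q_C = (312 − 197)/2 = 115/2, q_Z = (228 − 197)/2 = 31/2, q_H = (248 − 197)/2 = 51/2.
Total output Q = 115/2 + 31/2 + 51/2 = 197/2.

98.50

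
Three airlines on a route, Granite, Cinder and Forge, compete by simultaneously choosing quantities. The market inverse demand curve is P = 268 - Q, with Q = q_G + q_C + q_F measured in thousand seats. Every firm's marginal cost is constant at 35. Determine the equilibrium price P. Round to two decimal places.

Each firm earns π_i = (268 - Q)q_i - 35q_i.
Setting ∂π_i/∂q_i = 0 with rivals' quantities fixed: 233 - 2q_i - Σ_{j≠i} q_j = 0.
With identical firms every q_j equals q_i, so Σ_{j≠i} q_j = 2q_i and 233 = 4q_i, giving q_i = 233/4.
Total output Q = 699/4, so price P = 268 - 699/4 = 373/4.

93.25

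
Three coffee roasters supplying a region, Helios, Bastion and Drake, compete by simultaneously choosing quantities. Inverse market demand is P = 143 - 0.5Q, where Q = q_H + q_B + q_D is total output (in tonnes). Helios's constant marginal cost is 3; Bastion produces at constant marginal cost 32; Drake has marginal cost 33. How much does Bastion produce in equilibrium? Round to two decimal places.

Helios's profit: π_H = (143 - 0.5Q)q_H - (3q_H). Setting ∂π_H/∂q_H = 0: 140 - q_H - (1/2)(q_B + q_D) = 0.
Bastion's first-order condition: 111 - q_B - (1/2)(q_H + q_D) = 0.
Drake's first-order condition: 110 - q_D - (1/2)(q_H + q_B) = 0.
Adding the 3 first-order conditions: 361 − 2Q = 0, so Q = 361/2.
Back-substituting: q_H = (140 − 361/4)/(1/2) = 199/2, q_B = (111 − 361/4)/(1/2) = 83/2, q_D = (110 − 361/4)/(1/2) = 79/2.

41.50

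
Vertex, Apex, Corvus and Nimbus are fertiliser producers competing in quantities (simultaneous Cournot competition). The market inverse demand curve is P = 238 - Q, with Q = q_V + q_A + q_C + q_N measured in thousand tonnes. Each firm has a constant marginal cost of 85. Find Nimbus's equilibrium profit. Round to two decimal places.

Each firm earns π_i = (238 - Q)q_i - 85q_i.
First-order condition (treating rivals' output as given): 153 - 2q_i - Σ_{j≠i} q_j = 0.
With identical firms every q_j equals q_i, so Σ_{j≠i} q_j = 3q_i and 153 = 5q_i, giving q_i = 153/5.
Price P = 238 - 612/5 = 578/5.
Nimbus's profit: (578/5 - 85)·(153/5) = 936.3600.

936.36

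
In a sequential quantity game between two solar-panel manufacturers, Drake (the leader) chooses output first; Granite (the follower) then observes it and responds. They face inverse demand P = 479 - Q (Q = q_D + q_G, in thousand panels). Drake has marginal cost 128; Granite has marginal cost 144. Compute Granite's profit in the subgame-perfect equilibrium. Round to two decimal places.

5738.06

Solve by backward induction. Given q_D, the follower Granite maximises π_G = (479 - q_D - q_G)q_G - 144q_G.
Setting the follower's marginal profit to zero, 335 - q_D - 2q_G = 0, i.e. q_G = (335 - q_D)/2.
Drake substitutes q_G(q_D) into its own profit: π_D = q_D(479 - q_D - (335 - q_D)/2) - 128q_D = (623/2 - (1/2)q_D)q_D - 128q_D.
The leader's first-order condition 367/2 - q_D = 0 yields q_D = 367/2.
Then q_G = (335 - 367/2)/2 = 303/4.
Price P = 479 - 1037/4 = 879/4.
Granite's profit: (879/4 - 144)·(303/4) = 5738.0625.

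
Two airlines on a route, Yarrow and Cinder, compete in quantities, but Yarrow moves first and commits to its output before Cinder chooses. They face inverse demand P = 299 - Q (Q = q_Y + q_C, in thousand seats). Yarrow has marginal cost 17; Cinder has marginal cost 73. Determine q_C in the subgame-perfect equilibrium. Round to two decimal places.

28.50

Solve by backward induction. Given q_Y, the follower Cinder maximises π_C = (299 - q_Y - q_C)q_C - 73q_C.
Setting the follower's marginal profit to zero, 226 - q_Y - 2q_C = 0, i.e. q_C = (226 - q_Y)/2.
The leader anticipates this reaction. Substituting into P = 299 - Q gives P = 186 - (1/2)q_Y, so π_Y = (186 - (1/2)q_Y)q_Y - 17q_Y.
Leader FOC: 169 - q_Y = 0, so q_Y = 169.
Then q_C = (226 - 169)/2 = 57/2.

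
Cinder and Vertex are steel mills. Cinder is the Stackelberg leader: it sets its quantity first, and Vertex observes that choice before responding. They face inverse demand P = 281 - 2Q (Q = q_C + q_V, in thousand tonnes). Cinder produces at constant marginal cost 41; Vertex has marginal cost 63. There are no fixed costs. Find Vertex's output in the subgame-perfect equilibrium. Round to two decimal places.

21.75

Solve by backward induction. Given q_C, the follower Vertex maximises π_V = (281 - 2q_C - 2q_V)q_V - 63q_V.
Follower FOC: 218 - 2q_C - 4q_V = 0, so q_V(q_C) = (218 - 2q_C)/4.
The leader anticipates this reaction. Substituting into P = 281 - 2Q gives P = 172 - q_C, so π_C = (172 - q_C)q_C - 41q_C.
Maximising: ∂π_C/∂q_C = 131 - 2q_C = 0, giving q_C = 131/2.
Then q_V = (218 - 2·(131/2))/4 = 87/4.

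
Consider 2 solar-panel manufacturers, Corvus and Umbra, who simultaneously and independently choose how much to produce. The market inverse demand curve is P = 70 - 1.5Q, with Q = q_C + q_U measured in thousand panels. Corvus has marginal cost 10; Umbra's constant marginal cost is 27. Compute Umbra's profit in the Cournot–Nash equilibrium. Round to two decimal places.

Corvus's profit: π_C = (70 - 1.5Q)q_C - (10q_C). Setting ∂π_C/∂q_C = 0: 60 - 3q_C - (3/2)(q_U) = 0.
Umbra's first-order condition: 43 - 3q_U - (3/2)(q_C) = 0.
So q_C = (60 - (3/2)q_U)/3 and q_U = (43 - (3/2)q_C)/3.
Solving the pair: q_C = 154/9, q_U = 52/9.
Price P = 70 - (3/2)·(206/9) = 107/3.
Umbra's profit: (107/3 - 27)·(52/9) = 1352/27.

50.07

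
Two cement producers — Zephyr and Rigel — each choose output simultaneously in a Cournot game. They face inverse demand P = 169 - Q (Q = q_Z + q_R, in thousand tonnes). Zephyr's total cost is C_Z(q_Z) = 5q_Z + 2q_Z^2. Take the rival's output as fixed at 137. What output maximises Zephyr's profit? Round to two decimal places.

4.50

With the rival's output fixed at 137, Zephyr's profit is π_Z = (169 - 137 - q_Z)q_Z - (5q_Z + 2q_Z²) = (32 - q_Z)q_Z - (5q_Z + 2q_Z²).
∂π_Z/∂q_Z = 27 - 6q_Z = 0, so q_Z = 9/2.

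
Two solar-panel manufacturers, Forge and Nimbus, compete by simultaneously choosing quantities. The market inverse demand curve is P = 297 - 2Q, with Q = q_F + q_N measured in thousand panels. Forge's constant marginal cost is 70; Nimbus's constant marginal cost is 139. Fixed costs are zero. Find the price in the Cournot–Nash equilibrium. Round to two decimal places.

Forge's profit: π_F = (297 - 2Q)q_F - (70q_F). Setting ∂π_F/∂q_F = 0: 227 - 4q_F - 2(q_N) = 0.
Nimbus's first-order condition: 158 - 4q_N - 2(q_F) = 0.
Best responses: q_F = (227 - 2q_N)/4, q_N = (158 - 2q_F)/4.
Substituting one into the other gives q_F = 148/3 and q_N = 89/6.
Total output Q = 385/6, so price P = 297 - 2·(385/6) = 506/3.

168.67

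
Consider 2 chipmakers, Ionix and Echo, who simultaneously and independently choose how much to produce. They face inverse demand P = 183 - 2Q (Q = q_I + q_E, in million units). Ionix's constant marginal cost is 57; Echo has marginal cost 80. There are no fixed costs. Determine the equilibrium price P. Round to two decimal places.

Ionix's profit: π_I = (183 - 2Q)q_I - (57q_I). Setting ∂π_I/∂q_I = 0: 126 - 4q_I - 2(q_E) = 0.
Echo's profit: π_E = (183 - 2Q)q_E - (80q_E). Setting ∂π_E/∂q_E = 0: 103 - 4q_E - 2(q_I) = 0.
Rearranging gives the reaction functions q_I = (126 - 2q_E)/4 and q_E = (103 - 2q_I)/4.
Solving the pair: q_I = 149/6, q_E = 40/3.
Total output Q = 229/6, so price P = 183 - 2·(229/6) = 320/3.

106.67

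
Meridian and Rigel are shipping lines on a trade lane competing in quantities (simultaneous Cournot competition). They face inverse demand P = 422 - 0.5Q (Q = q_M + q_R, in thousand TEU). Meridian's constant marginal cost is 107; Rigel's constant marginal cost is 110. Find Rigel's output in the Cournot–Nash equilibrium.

206

Meridian's profit: π_M = (422 - 0.5Q)q_M - (107q_M). Setting ∂π_M/∂q_M = 0: 315 - q_M - (1/2)(q_R) = 0.
Rigel's profit: π_R = (422 - 0.5Q)q_R - (110q_R). Setting ∂π_R/∂q_R = 0: 312 - q_R - (1/2)(q_M) = 0.
So q_M = (315 - (1/2)q_R) and q_R = (312 - (1/2)q_M).
Substituting one into the other gives q_M = 212 and q_R = 206.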